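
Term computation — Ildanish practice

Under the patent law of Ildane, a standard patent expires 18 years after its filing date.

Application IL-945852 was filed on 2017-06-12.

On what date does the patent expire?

2035-06-12

Filing date + 18 years → 12 June 2035.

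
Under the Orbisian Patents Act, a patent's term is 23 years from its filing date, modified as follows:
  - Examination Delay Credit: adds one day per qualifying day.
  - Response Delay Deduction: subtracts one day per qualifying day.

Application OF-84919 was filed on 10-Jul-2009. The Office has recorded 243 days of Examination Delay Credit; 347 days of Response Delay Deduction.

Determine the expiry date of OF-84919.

2032-03-28

Base term: filing date + 23 years → 10 July 2032.
Examination Delay Credit: +243 days → 10 March 2033.
Response Delay Deduction: −347 days → 28 March 2032.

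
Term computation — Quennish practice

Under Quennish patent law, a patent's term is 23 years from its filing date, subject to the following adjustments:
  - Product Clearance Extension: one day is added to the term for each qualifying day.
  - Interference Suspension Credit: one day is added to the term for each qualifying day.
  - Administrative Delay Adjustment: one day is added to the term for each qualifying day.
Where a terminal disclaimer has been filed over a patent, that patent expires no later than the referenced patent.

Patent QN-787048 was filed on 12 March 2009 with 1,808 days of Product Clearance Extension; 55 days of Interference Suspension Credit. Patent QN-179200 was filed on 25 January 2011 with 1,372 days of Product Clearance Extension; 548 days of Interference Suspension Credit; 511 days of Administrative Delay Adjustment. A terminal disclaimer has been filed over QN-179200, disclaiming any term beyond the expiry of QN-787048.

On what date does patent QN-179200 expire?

2037-04-18

Natural term of QN-179200:
  Base: filing + 23 years → 25 January 2034.
  Product Clearance Extension: +1372 days → 28 October 2037.
  Interference Suspension Credit: +548 days → 29 April 2039.
  Administrative Delay Adjustment: +511 days → 21 September 2040.
Expiry of referenced patent QN-787048:
  Base: filing + 23 years → 12 March 2032.
  Product Clearance Extension: +1808 days → 22 February 2037.
  Interference Suspension Credit: +55 days → 18 April 2037.
Terminal disclaimer: QN-179200 expires on the earlier of 21 September 2040 and 18 April 2037.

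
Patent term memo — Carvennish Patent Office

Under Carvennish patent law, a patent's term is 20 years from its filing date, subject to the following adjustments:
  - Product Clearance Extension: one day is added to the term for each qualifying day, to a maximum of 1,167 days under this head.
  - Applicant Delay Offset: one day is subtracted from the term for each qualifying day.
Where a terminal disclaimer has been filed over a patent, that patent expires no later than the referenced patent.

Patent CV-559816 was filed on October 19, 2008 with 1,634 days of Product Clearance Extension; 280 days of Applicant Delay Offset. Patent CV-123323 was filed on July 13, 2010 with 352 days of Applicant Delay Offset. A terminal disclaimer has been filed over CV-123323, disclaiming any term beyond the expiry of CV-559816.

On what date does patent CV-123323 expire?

July 26, 2029

Natural term of CV-123323:
  Base: filing + 20 years → 13 July 2030.
  Applicant Delay Offset: −352 days → 26 July 2029.
Expiry of referenced patent CV-559816:
  Base: filing + 20 years → 19 October 2028.
  Product Clearance Extension: 1634 days claimed exceeds the 1167-day cap, so +1167 days → 30 December 2031.
  Applicant Delay Offset: −280 days → 25 March 2031.
Terminal disclaimer: CV-123323 expires on the earlier of 26 July 2029 and 25 March 2031.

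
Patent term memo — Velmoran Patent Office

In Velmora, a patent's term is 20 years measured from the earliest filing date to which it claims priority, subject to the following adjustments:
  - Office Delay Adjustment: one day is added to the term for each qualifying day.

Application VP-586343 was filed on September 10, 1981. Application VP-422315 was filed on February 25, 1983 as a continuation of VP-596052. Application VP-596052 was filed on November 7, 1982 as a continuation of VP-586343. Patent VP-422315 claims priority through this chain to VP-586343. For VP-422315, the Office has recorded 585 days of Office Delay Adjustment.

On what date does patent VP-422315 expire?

April 18, 2003

Earliest priority filing: 10 September 1981.
Base term: 10 September 1981 + 20 years → 10 September 2001.
Office Delay Adjustment: +585 days → 18 April 2003.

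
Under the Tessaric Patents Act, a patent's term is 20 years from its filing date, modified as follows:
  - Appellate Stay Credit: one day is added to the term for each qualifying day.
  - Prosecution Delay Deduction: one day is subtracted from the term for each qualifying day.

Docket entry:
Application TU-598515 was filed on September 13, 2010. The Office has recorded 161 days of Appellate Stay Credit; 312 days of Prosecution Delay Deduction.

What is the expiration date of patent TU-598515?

Base term: filing date + 20 years → 13 September 2030.
Appellate Stay Credit: +161 days → 21 February 2031.
Prosecution Delay Deduction: −312 days → 15 April 2030.

April 15, 2030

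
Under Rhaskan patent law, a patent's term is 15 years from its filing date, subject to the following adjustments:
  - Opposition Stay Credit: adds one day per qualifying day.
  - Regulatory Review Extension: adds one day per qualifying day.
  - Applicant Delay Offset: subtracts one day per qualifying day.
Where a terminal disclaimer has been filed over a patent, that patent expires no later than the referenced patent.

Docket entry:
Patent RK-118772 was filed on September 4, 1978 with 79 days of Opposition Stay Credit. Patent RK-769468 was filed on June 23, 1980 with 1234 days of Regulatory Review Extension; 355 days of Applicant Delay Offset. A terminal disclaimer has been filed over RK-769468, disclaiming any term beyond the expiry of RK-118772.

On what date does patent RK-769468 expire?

Natural term of RK-769468:
  Base: filing + 15 years → 23 June 1995.
  Regulatory Review Extension: +1234 days → 8 November 1998.
  Applicant Delay Offset: −355 days → 18 November 1997.
Expiry of referenced patent RK-118772:
  Base: filing + 15 years → 4 September 1993.
  Opposition Stay Credit: +79 days → 22 November 1993.
Terminal disclaimer: RK-769468 expires on the earlier of 18 November 1997 and 22 November 1993.

1993-11-22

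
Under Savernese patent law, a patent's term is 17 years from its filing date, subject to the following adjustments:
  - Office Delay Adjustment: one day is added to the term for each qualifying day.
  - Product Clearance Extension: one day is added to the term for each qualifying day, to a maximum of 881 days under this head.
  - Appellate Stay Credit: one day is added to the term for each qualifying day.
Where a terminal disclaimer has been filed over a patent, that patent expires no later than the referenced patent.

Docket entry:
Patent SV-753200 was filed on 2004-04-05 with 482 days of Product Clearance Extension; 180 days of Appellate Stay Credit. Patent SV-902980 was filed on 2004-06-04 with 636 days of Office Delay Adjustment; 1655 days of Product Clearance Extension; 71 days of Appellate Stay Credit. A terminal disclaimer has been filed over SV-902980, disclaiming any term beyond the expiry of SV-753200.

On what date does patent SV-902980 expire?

January 27, 2023

Natural term of SV-902980:
  Base: filing + 17 years → 4 June 2021.
  Office Delay Adjustment: +636 days → 2 March 2023.
  Product Clearance Extension: 1655 days claimed exceeds the 881-day cap, so +881 days → 30 July 2025.
  Appellate Stay Credit: +71 days → 9 October 2025.
Expiry of referenced patent SV-753200:
  Base: filing + 17 years → 5 April 2021.
  Product Clearance Extension: 482 days (within the 881-day cap) → +482 days → 31 July 2022.
  Appellate Stay Credit: +180 days → 27 January 2023.
Terminal disclaimer: SV-902980 expires on the earlier of 9 October 2025 and 27 January 2023.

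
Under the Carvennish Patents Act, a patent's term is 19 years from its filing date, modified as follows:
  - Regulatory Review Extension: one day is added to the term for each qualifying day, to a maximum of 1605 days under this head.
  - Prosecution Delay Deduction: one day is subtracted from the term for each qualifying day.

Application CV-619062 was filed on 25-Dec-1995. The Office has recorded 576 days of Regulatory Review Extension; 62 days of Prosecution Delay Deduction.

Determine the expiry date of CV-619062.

Base term: filing date + 19 years → 25 December 2014.
Regulatory Review Extension: 576 days (within the 1605-day cap) → +576 days → 23 July 2016.
Prosecution Delay Deduction: −62 days → 22 May 2016.

2016-05-22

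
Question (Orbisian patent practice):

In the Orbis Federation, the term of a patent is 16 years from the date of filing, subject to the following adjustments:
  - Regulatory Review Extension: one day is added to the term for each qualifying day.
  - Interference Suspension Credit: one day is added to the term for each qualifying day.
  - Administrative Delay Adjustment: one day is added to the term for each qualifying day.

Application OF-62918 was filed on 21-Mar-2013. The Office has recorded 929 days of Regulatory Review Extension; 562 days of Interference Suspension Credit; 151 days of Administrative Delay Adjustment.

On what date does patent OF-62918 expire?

September 18, 2033

Base term: filing date + 16 years → 21 March 2029.
Regulatory Review Extension: +929 days → 6 October 2031.
Interference Suspension Credit: +562 days → 20 April 2033.
Administrative Delay Adjustment: +151 days → 18 September 2033.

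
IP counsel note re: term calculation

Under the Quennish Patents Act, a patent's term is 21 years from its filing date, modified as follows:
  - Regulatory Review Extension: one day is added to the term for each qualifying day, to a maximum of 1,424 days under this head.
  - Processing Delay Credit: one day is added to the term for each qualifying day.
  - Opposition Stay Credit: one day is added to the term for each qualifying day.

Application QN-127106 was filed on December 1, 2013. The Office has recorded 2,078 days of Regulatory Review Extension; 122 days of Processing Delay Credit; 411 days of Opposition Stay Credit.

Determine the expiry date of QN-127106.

Base term: filing date + 21 years → 1 December 2034.
Regulatory Review Extension: 2078 days claimed exceeds the 1424-day cap, so +1424 days → 25 October 2038.
Processing Delay Credit: +122 days → 24 February 2039.
Opposition Stay Credit: +411 days → 10 April 2040.

2040-04-10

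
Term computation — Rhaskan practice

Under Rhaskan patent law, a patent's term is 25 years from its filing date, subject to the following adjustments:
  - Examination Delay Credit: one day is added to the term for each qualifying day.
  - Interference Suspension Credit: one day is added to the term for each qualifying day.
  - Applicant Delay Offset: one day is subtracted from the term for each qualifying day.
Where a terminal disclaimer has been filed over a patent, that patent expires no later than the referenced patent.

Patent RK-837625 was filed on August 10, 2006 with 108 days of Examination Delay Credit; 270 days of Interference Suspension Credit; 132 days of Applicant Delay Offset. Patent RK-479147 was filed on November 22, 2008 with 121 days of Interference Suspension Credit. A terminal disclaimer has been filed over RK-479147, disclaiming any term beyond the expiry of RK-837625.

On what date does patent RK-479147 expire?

Natural term of RK-479147:
  Base: filing + 25 years → 22 November 2033.
  Interference Suspension Credit: +121 days → 23 March 2034.
Expiry of referenced patent RK-837625:
  Base: filing + 25 years → 10 August 2031.
  Examination Delay Credit: +108 days → 26 November 2031.
  Interference Suspension Credit: +270 days → 22 August 2032.
  Applicant Delay Offset: −132 days → 12 April 2032.
Terminal disclaimer: RK-479147 expires on the earlier of 23 March 2034 and 12 April 2032.

April 12, 2032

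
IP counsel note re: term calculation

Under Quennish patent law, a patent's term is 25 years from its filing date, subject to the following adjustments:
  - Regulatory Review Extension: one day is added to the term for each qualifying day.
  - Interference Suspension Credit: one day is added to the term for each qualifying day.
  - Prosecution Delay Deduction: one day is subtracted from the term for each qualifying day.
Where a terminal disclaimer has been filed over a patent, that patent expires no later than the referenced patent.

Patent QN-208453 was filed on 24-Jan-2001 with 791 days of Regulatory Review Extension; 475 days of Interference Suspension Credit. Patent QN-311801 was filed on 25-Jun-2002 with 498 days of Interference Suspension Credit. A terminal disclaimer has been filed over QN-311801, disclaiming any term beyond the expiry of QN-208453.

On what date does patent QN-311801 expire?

2028-11-04

Natural term of QN-311801:
  Base: filing + 25 years → 25 June 2027.
  Interference Suspension Credit: +498 days → 4 November 2028.
Expiry of referenced patent QN-208453:
  Base: filing + 25 years → 24 January 2026.
  Regulatory Review Extension: +791 days → 25 March 2028.
  Interference Suspension Credit: +475 days → 13 July 2029.
Terminal disclaimer: QN-311801 expires on the earlier of 4 November 2028 and 13 July 2029.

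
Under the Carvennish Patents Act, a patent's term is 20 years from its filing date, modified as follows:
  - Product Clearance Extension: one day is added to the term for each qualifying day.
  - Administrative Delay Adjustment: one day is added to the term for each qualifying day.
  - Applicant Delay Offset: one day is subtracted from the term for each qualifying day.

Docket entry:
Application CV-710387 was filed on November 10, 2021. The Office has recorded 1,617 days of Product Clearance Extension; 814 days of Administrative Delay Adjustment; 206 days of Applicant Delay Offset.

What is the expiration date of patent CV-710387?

December 14, 2047

Base term: filing date + 20 years → 10 November 2041.
Product Clearance Extension: +1617 days → 15 April 2046.
Administrative Delay Adjustment: +814 days → 7 July 2048.
Applicant Delay Offset: −206 days → 14 December 2047.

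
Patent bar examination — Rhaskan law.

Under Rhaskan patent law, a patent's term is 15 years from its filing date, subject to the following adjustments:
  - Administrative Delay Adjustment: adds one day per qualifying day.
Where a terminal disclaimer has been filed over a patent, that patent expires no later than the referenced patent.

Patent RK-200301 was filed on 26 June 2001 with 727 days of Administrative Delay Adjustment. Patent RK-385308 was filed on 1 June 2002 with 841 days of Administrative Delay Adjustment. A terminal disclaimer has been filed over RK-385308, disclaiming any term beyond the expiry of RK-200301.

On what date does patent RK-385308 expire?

2018-06-23

Natural term of RK-385308:
  Base: filing + 15 years → 1 June 2017.
  Administrative Delay Adjustment: +841 days → 20 September 2019.
Expiry of referenced patent RK-200301:
  Base: filing + 15 years → 26 June 2016.
  Administrative Delay Adjustment: +727 days → 23 June 2018.
Terminal disclaimer: RK-385308 expires on the earlier of 20 September 2019 and 23 June 2018.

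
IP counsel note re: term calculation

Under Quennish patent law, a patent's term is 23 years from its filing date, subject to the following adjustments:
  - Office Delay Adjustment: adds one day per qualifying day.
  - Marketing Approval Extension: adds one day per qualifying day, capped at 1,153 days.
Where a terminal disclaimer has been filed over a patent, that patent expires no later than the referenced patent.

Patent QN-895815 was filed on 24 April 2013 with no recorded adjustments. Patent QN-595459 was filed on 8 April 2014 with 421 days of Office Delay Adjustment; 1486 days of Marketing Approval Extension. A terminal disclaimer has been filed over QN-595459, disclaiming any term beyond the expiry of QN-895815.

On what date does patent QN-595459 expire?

2036-04-24

Natural term of QN-595459:
  Base: filing + 23 years → 8 April 2037.
  Office Delay Adjustment: +421 days → 3 June 2038.
  Marketing Approval Extension: 1486 days claimed exceeds the 1153-day cap, so +1153 days → 30 July 2041.
Expiry of referenced patent QN-895815:
  Base: filing + 23 years → 24 April 2036.
Terminal disclaimer: QN-595459 expires on the earlier of 30 July 2041 and 24 April 2036.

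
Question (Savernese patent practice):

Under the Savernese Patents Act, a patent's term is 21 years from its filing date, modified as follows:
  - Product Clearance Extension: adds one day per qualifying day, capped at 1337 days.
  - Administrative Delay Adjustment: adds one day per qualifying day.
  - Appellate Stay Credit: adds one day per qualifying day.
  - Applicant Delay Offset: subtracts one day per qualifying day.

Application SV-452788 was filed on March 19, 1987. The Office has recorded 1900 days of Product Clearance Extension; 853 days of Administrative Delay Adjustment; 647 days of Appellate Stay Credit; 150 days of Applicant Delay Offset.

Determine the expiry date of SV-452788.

Base term: filing date + 21 years → 19 March 2008.
Product Clearance Extension: 1900 days claimed exceeds the 1337-day cap, so +1337 days → 16 November 2011.
Administrative Delay Adjustment: +853 days → 18 March 2014.
Appellate Stay Credit: +647 days → 25 December 2015.
Applicant Delay Offset: −150 days → 28 July 2015.

2015-07-28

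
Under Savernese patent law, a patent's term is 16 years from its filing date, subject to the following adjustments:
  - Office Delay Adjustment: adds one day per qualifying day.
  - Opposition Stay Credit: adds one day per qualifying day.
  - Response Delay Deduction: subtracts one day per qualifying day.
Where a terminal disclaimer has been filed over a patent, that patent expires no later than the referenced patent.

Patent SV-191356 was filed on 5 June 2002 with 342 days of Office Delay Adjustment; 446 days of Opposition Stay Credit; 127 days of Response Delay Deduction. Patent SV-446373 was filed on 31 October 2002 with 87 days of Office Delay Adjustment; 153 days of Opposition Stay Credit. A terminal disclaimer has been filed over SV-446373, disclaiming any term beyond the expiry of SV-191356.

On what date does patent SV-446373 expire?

June 28, 2019

Natural term of SV-446373:
  Base: filing + 16 years → 31 October 2018.
  Office Delay Adjustment: +87 days → 26 January 2019.
  Opposition Stay Credit: +153 days → 28 June 2019.
Expiry of referenced patent SV-191356:
  Base: filing + 16 years → 5 June 2018.
  Office Delay Adjustment: +342 days → 13 May 2019.
  Opposition Stay Credit: +446 days → 1 August 2020.
  Response Delay Deduction: −127 days → 27 March 2020.
Terminal disclaimer: SV-446373 expires on the earlier of 28 June 2019 and 27 March 2020.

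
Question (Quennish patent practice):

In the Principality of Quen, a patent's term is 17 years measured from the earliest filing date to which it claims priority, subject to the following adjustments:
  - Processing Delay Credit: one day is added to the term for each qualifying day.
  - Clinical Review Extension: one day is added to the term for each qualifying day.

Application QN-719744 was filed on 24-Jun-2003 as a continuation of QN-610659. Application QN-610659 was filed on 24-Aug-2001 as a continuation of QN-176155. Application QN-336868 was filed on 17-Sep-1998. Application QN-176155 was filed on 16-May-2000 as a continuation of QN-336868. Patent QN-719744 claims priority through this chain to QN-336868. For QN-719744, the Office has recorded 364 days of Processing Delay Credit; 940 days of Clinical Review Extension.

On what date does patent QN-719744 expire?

April 13, 2019

Earliest priority filing: 17 September 1998.
Base term: 17 September 1998 + 17 years → 17 September 2015.
Processing Delay Credit: +364 days → 15 September 2016.
Clinical Review Extension: +940 days → 13 April 2019.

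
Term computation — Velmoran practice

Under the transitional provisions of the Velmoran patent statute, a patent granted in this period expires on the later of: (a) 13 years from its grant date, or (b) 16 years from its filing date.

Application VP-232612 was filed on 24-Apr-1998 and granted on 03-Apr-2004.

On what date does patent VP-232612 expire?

April 3, 2017

(a) grant + 13 years → 3 April 2017.
(b) filing + 16 years → 24 April 2014.
Later of the two: 3 April 2017.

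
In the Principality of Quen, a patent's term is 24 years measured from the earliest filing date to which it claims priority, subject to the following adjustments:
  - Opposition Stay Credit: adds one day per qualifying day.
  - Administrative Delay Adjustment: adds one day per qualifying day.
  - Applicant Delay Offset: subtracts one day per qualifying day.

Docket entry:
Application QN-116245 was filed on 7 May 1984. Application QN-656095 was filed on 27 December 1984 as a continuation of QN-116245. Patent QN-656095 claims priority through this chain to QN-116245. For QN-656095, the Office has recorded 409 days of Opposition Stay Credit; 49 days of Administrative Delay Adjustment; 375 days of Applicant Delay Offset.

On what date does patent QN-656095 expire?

Earliest priority filing: 7 May 1984.
Base term: 7 May 1984 + 24 years → 7 May 2008.
Opposition Stay Credit: +409 days → 20 June 2009.
Administrative Delay Adjustment: +49 days → 8 August 2009.
Applicant Delay Offset: −375 days → 29 July 2008.

July 29, 2008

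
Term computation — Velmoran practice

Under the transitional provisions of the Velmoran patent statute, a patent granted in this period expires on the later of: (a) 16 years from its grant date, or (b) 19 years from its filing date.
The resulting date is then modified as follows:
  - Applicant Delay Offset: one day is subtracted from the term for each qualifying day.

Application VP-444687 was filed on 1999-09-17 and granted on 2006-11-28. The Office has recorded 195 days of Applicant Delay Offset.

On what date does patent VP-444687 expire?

2022-05-17

(a) grant + 16 years → 28 November 2022.
(b) filing + 19 years → 17 September 2018.
Later of the two: 28 November 2022.
Applicant Delay Offset: −195 days → 17 May 2022.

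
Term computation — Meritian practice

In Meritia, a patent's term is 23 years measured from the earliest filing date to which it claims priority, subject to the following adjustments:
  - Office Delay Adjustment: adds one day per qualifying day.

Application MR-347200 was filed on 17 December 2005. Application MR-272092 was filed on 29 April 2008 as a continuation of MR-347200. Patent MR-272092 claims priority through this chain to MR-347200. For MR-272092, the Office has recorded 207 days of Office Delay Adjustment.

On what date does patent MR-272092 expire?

Earliest priority filing: 17 December 2005.
Base term: 17 December 2005 + 23 years → 17 December 2028.
Office Delay Adjustment: +207 days → 12 July 2029.

2029-07-12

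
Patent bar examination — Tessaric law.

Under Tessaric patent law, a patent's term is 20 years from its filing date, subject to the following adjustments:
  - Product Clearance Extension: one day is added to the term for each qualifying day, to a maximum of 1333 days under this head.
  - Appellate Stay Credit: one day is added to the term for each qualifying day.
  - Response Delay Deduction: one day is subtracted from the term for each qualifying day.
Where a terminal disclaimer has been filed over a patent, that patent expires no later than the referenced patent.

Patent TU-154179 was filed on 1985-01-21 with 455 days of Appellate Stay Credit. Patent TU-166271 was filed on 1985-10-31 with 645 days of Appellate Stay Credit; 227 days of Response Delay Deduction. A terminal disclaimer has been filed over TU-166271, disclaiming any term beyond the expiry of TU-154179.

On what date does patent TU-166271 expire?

Natural term of TU-166271:
  Base: filing + 20 years → 31 October 2005.
  Appellate Stay Credit: +645 days → 7 August 2007.
  Response Delay Deduction: −227 days → 23 December 2006.
Expiry of referenced patent TU-154179:
  Base: filing + 20 years → 21 January 2005.
  Appellate Stay Credit: +455 days → 21 April 2006.
Terminal disclaimer: TU-166271 expires on the earlier of 23 December 2006 and 21 April 2006.

2006-04-21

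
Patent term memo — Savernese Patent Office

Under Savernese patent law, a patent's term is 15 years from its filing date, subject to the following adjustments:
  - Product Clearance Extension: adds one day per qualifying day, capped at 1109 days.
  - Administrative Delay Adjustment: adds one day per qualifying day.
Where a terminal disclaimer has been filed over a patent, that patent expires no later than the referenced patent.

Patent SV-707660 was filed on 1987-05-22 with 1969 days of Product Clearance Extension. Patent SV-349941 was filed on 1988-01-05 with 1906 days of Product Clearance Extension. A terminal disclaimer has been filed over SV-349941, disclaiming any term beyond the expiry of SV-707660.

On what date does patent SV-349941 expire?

2005-06-04

Natural term of SV-349941:
  Base: filing + 15 years → 5 January 2003.
  Product Clearance Extension: 1906 days claimed exceeds the 1109-day cap, so +1109 days → 18 January 2006.
Expiry of referenced patent SV-707660:
  Base: filing + 15 years → 22 May 2002.
  Product Clearance Extension: 1969 days claimed exceeds the 1109-day cap, so +1109 days → 4 June 2005.
Terminal disclaimer: SV-349941 expires on the earlier of 18 January 2006 and 4 June 2005.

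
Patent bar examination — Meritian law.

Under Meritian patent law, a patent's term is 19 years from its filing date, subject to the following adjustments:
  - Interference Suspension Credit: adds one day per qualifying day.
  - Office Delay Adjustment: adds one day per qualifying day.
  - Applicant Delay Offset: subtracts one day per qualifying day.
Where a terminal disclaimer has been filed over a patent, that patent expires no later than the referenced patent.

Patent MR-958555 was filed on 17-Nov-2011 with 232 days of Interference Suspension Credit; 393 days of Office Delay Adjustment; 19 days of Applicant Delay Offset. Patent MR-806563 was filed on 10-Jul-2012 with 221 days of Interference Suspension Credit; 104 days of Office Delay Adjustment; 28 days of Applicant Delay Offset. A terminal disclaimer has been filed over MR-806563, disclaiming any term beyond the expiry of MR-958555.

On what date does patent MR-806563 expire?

May 2, 2032

Natural term of MR-806563:
  Base: filing + 19 years → 10 July 2031.
  Interference Suspension Credit: +221 days → 16 February 2032.
  Office Delay Adjustment: +104 days → 30 May 2032.
  Applicant Delay Offset: −28 days → 2 May 2032.
Expiry of referenced patent MR-958555:
  Base: filing + 19 years → 17 November 2030.
  Interference Suspension Credit: +232 days → 7 July 2031.
  Office Delay Adjustment: +393 days → 3 August 2032.
  Applicant Delay Offset: −19 days → 15 July 2032.
Terminal disclaimer: MR-806563 expires on the earlier of 2 May 2032 and 15 July 2032.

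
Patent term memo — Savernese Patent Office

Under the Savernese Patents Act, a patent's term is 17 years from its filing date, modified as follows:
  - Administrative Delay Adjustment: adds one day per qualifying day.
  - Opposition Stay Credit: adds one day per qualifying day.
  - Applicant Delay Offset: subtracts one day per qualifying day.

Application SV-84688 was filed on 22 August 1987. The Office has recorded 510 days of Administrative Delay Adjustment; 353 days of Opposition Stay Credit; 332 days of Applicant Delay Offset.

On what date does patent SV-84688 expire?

Base term: filing date + 17 years → 22 August 2004.
Administrative Delay Adjustment: +510 days → 14 January 2006.
Opposition Stay Credit: +353 days → 2 January 2007.
Applicant Delay Offset: −332 days → 4 February 2006.

February 4, 2006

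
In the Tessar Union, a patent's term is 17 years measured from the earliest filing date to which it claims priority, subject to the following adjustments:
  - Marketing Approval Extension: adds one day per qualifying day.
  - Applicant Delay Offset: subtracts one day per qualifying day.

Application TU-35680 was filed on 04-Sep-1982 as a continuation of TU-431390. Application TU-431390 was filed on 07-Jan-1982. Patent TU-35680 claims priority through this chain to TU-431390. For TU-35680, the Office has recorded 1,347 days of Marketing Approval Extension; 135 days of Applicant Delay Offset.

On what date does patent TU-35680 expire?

May 3, 2002

Earliest priority filing: 7 January 1982.
Base term: 7 January 1982 + 17 years → 7 January 1999.
Marketing Approval Extension: +1347 days → 15 September 2002.
Applicant Delay Offset: −135 days → 3 May 2002.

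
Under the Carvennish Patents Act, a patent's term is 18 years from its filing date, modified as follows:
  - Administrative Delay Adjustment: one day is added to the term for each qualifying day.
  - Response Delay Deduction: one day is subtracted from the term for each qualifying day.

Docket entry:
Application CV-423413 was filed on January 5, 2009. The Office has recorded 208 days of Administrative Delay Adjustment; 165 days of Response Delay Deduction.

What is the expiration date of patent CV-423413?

February 17, 2027

Base term: filing date + 18 years → 5 January 2027.
Administrative Delay Adjustment: +208 days → 1 August 2027.
Response Delay Deduction: −165 days → 17 February 2027.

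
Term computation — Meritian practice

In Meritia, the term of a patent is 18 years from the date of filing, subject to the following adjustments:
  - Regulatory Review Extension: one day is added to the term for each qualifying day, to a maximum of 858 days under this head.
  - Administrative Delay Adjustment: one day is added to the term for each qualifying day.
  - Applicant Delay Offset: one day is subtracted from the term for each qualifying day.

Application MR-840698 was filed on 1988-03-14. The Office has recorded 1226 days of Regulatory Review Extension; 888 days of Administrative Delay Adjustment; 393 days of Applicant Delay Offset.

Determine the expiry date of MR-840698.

Base term: filing date + 18 years → 14 March 2006.
Regulatory Review Extension: 1226 days claimed exceeds the 858-day cap, so +858 days → 19 July 2008.
Administrative Delay Adjustment: +888 days → 24 December 2010.
Applicant Delay Offset: −393 days → 26 November 2009.

2009-11-26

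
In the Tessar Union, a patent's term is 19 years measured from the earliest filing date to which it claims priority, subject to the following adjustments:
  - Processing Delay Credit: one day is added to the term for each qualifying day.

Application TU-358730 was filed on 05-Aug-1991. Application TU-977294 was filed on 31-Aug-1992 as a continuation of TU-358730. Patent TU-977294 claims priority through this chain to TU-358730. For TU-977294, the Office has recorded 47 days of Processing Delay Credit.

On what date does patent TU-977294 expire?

Earliest priority filing: 5 August 1991.
Base term: 5 August 1991 + 19 years → 5 August 2010.
Processing Delay Credit: +47 days → 21 September 2010.

2010-09-21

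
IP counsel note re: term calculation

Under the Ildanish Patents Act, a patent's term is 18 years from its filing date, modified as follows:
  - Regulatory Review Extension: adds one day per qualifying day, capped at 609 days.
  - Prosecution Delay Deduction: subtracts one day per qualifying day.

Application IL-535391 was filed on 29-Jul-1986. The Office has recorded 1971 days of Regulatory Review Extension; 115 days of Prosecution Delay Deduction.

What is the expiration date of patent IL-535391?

December 5, 2005

Base term: filing date + 18 years → 29 July 2004.
Regulatory Review Extension: 1971 days claimed exceeds the 609-day cap, so +609 days → 30 March 2006.
Prosecution Delay Deduction: −115 days → 5 December 2005.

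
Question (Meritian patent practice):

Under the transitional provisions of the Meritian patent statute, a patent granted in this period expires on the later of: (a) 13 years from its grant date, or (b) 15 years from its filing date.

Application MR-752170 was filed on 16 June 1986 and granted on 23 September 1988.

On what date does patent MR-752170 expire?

(a) grant + 13 years → 23 September 2001.
(b) filing + 15 years → 16 June 2001.
Later of the two: 23 September 2001.

September 23, 2001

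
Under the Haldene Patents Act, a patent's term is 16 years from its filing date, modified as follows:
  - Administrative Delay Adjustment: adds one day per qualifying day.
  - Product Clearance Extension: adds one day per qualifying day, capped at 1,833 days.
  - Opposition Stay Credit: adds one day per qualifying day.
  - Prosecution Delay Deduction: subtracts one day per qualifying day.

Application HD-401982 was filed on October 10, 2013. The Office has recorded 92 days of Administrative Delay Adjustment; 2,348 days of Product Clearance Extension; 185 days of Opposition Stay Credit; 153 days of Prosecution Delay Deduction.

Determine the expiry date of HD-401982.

Base term: filing date + 16 years → 10 October 2029.
Administrative Delay Adjustment: +92 days → 10 January 2030.
Product Clearance Extension: 2348 days claimed exceeds the 1833-day cap, so +1833 days → 17 January 2035.
Opposition Stay Credit: +185 days → 21 July 2035.
Prosecution Delay Deduction: −153 days → 18 February 2035.

February 18, 2035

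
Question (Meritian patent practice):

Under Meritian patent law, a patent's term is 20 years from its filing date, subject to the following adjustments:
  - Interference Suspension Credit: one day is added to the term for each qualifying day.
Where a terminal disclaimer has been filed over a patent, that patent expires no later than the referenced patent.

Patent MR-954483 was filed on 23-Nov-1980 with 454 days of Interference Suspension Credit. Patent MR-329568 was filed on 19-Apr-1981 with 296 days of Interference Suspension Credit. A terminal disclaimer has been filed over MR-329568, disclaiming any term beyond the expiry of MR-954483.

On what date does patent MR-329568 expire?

Natural term of MR-329568:
  Base: filing + 20 years → 19 April 2001.
  Interference Suspension Credit: +296 days → 9 February 2002.
Expiry of referenced patent MR-954483:
  Base: filing + 20 years → 23 November 2000.
  Interference Suspension Credit: +454 days → 20 February 2002.
Terminal disclaimer: MR-329568 expires on the earlier of 9 February 2002 and 20 February 2002.

2002-02-09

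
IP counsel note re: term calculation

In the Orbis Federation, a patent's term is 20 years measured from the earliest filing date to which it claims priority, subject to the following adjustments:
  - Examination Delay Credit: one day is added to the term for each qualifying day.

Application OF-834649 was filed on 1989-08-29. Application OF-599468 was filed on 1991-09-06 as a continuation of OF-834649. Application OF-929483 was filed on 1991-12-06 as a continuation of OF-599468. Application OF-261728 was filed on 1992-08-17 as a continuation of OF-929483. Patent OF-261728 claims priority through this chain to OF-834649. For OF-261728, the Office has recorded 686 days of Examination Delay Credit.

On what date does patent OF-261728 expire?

2011-07-16

Earliest priority filing: 29 August 1989.
Base term: 29 August 1989 + 20 years → 29 August 2009.
Examination Delay Credit: +686 days → 16 July 2011.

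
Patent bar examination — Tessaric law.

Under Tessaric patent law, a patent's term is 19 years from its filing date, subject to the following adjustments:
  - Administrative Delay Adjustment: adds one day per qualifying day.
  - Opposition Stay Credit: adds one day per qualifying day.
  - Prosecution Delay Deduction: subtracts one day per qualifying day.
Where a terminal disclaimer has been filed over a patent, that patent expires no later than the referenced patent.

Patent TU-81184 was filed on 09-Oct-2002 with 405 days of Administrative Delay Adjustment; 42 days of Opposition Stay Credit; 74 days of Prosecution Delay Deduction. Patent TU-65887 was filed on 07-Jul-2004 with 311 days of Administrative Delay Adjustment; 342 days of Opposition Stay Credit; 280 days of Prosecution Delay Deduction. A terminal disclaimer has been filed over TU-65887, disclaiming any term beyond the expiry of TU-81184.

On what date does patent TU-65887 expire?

2022-10-17

Natural term of TU-65887:
  Base: filing + 19 years → 7 July 2023.
  Administrative Delay Adjustment: +311 days → 13 May 2024.
  Opposition Stay Credit: +342 days → 20 April 2025.
  Prosecution Delay Deduction: −280 days → 14 July 2024.
Expiry of referenced patent TU-81184:
  Base: filing + 19 years → 9 October 2021.
  Administrative Delay Adjustment: +405 days → 18 November 2022.
  Opposition Stay Credit: +42 days → 30 December 2022.
  Prosecution Delay Deduction: −74 days → 17 October 2022.
Terminal disclaimer: TU-65887 expires on the earlier of 14 July 2024 and 17 October 2022.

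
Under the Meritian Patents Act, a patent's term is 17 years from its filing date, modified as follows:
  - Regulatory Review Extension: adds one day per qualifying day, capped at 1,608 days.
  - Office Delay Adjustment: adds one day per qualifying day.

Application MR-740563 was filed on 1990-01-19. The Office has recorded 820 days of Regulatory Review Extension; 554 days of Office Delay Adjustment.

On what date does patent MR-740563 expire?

Base term: filing date + 17 years → 19 January 2007.
Regulatory Review Extension: 820 days (within the 1608-day cap) → +820 days → 18 April 2009.
Office Delay Adjustment: +554 days → 24 October 2010.

October 24, 2010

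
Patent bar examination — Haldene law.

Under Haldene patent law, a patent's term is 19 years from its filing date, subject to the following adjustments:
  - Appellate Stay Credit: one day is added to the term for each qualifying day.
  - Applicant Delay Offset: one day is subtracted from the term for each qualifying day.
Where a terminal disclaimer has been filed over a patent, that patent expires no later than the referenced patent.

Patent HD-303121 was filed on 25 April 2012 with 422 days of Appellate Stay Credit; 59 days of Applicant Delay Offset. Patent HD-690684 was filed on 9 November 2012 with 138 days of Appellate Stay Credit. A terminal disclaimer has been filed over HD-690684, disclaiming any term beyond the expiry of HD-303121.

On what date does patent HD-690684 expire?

Natural term of HD-690684:
  Base: filing + 19 years → 9 November 2031.
  Appellate Stay Credit: +138 days → 26 March 2032.
Expiry of referenced patent HD-303121:
  Base: filing + 19 years → 25 April 2031.
  Appellate Stay Credit: +422 days → 20 June 2032.
  Applicant Delay Offset: −59 days → 22 April 2032.
Terminal disclaimer: HD-690684 expires on the earlier of 26 March 2032 and 22 April 2032.

March 26, 2032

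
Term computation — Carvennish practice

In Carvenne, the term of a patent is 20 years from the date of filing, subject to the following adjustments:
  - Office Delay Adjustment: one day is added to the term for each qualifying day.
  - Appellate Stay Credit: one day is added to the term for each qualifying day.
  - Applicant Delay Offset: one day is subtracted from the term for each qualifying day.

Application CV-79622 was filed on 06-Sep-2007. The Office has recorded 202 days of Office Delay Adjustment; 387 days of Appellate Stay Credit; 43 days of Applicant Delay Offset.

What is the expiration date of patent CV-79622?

Base term: filing date + 20 years → 6 September 2027.
Office Delay Adjustment: +202 days → 26 March 2028.
Appellate Stay Credit: +387 days → 17 April 2029.
Applicant Delay Offset: −43 days → 5 March 2029.

March 5, 2029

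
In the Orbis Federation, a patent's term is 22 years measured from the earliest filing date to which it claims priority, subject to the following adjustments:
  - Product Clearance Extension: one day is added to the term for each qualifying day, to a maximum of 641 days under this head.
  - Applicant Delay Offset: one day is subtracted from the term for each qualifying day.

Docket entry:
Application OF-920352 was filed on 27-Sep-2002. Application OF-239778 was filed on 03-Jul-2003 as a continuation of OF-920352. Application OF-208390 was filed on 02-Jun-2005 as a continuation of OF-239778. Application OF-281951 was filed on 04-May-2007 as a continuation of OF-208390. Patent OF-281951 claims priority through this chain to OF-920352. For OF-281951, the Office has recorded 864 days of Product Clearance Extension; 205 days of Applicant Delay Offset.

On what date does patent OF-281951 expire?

December 7, 2025

Earliest priority filing: 27 September 2002.
Base term: 27 September 2002 + 22 years → 27 September 2024.
Product Clearance Extension: 864 days claimed exceeds the 641-day cap, so +641 days → 30 June 2026.
Applicant Delay Offset: −205 days → 7 December 2025.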